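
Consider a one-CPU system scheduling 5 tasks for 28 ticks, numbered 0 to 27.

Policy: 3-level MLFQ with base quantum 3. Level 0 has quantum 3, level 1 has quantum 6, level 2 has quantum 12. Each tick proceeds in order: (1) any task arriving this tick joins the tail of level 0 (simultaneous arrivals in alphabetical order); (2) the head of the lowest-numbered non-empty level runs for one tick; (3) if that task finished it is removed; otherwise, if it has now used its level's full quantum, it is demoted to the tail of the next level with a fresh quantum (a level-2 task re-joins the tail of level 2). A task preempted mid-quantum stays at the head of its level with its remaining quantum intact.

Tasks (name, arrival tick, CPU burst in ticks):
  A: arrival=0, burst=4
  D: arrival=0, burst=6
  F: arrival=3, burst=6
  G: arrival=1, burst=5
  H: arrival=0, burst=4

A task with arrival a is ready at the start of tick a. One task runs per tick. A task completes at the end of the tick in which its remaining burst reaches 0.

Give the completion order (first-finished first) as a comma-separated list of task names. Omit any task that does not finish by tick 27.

completion order = A, D, H, G, F

t=0: L0/L1/L2 = ADH/-/- → run A
t=1: L0/L1/L2 = ADHG/-/- → run A
t=2: L0/L1/L2 = ADHG/-/- → run A
t=3: L0/L1/L2 = DHGF/A/- → run D
t=4: L0/L1/L2 = DHGF/A/- → run D
t=5: L0/L1/L2 = DHGF/A/- → run D
t=6: L0/L1/L2 = HGF/AD/- → run H
t=7: L0/L1/L2 = HGF/AD/- → run H
t=8: L0/L1/L2 = HGF/AD/- → run H
t=9: L0/L1/L2 = GF/ADH/- → run G
t=10: L0/L1/L2 = GF/ADH/- → run G
t=11: L0/L1/L2 = GF/ADH/- → run G
t=12: L0/L1/L2 = F/ADHG/- → run F
t=13: L0/L1/L2 = F/ADHG/- → run F
t=14: L0/L1/L2 = F/ADHG/- → run F
t=15: L0/L1/L2 = -/ADHGF/- → run A
t=16: L0/L1/L2 = -/DHGF/- → run D
t=17: L0/L1/L2 = -/DHGF/- → run D
t=18: L0/L1/L2 = -/DHGF/- → run D
t=19: L0/L1/L2 = -/HGF/- → run H
t=20: L0/L1/L2 = -/GF/- → run G
t=21: L0/L1/L2 = -/GF/- → run G
t=22: L0/L1/L2 = -/F/- → run F
t=23: L0/L1/L2 = -/F/- → run F
t=24: L0/L1/L2 = -/F/- → run F
t=25: (idle)
t=26: (idle)
t=27: (idle)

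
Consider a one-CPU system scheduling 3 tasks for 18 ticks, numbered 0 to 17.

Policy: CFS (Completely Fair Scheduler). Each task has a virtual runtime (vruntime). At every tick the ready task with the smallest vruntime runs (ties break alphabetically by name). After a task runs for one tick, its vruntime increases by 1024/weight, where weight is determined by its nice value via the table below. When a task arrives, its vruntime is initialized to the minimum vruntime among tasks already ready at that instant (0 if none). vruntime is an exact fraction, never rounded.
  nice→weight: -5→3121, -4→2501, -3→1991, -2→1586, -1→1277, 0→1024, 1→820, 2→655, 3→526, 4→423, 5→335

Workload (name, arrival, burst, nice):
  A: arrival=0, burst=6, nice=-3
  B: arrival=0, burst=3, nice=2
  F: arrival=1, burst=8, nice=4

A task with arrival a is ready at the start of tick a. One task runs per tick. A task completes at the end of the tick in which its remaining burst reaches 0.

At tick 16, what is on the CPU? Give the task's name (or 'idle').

t=0: vr[A=0 B=0] → run A
t=1: vr[A=1024/1991 B=0 F=0] → run B
t=2: vr[A=1024/1991 B=1024/655 F=0] → run F
t=3: vr[A=1024/1991 B=1024/655 F=1024/423] → run A
t=4: vr[A=2048/1991 B=1024/655 F=1024/423] → run A
t=5: vr[A=3072/1991 B=1024/655 F=1024/423] → run A
t=6: vr[A=4096/1991 B=1024/655 F=1024/423] → run B
t=7: vr[A=4096/1991 B=2048/655 F=1024/423] → run A
t=8: vr[A=5120/1991 B=2048/655 F=1024/423] → run F
t=9: vr[A=5120/1991 B=2048/655 F=2048/423] → run A
t=10: vr[B=2048/655 F=2048/423] → run B
t=11: vr[F=2048/423] → run F
t=12: vr[F=1024/141] → run F
t=13: vr[F=4096/423] → run F
t=14: vr[F=5120/423] → run F
t=15: vr[F=2048/141] → run F
t=16: vr[F=7168/423] → run F
t=17: (idle)

running at tick 16 = F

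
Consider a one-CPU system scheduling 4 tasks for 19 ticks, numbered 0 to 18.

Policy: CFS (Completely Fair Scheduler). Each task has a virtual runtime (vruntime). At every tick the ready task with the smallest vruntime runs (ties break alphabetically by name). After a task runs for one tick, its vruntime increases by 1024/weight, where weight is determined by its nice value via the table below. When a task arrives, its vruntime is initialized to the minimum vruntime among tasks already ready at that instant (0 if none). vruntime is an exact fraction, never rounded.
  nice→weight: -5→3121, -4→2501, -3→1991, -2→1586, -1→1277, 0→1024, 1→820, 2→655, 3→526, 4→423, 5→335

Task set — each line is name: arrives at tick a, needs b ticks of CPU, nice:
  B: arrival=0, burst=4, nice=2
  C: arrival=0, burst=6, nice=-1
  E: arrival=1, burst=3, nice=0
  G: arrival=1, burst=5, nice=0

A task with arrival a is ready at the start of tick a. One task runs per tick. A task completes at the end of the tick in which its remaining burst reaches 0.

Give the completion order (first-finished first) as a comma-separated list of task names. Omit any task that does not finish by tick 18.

completion order = E, G, C, B

t=0: vr[B=0 C=0] → run B
t=1: vr[B=1024/655 C=0 E=0 G=0] → run C
t=2: vr[B=1024/655 C=1024/1277 E=0 G=0] → run E
t=3: vr[B=1024/655 C=1024/1277 E=1 G=0] → run G
t=4: vr[B=1024/655 C=1024/1277 E=1 G=1] → run C
t=5: vr[B=1024/655 C=2048/1277 E=1 G=1] → run E
t=6: vr[B=1024/655 C=2048/1277 E=2 G=1] → run G
t=7: vr[B=1024/655 C=2048/1277 E=2 G=2] → run B
t=8: vr[B=2048/655 C=2048/1277 E=2 G=2] → run C
t=9: vr[B=2048/655 C=3072/1277 E=2 G=2] → run E
t=10: vr[B=2048/655 C=3072/1277 G=2] → run G
t=11: vr[B=2048/655 C=3072/1277 G=3] → run C
t=12: vr[B=2048/655 C=4096/1277 G=3] → run G
t=13: vr[B=2048/655 C=4096/1277 G=4] → run B
t=14: vr[B=3072/655 C=4096/1277 G=4] → run C
t=15: vr[B=3072/655 C=5120/1277 G=4] → run G
t=16: vr[B=3072/655 C=5120/1277] → run C
t=17: vr[B=3072/655] → run B
t=18: (idle)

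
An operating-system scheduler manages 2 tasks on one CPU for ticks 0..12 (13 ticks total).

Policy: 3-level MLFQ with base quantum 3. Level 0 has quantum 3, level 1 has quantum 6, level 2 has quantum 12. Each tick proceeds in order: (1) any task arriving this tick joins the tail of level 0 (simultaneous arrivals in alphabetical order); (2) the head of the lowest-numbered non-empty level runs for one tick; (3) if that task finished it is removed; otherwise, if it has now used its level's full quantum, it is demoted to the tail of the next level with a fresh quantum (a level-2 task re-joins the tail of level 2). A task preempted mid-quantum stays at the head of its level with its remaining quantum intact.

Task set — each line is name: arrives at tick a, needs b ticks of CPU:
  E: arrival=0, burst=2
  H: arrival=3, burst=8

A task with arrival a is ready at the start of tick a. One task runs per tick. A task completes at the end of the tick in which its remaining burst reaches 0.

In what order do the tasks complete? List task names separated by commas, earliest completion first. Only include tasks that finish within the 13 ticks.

completion order = E, H

t=0: L0/L1/L2 = E/-/- → run E
t=1: L0/L1/L2 = E/-/- → run E
t=2: (idle)
t=3: L0/L1/L2 = H/-/- → run H
t=4: L0/L1/L2 = H/-/- → run H
t=5: L0/L1/L2 = H/-/- → run H
t=6: L0/L1/L2 = -/H/- → run H
t=7: L0/L1/L2 = -/H/- → run H
t=8: L0/L1/L2 = -/H/- → run H
t=9: L0/L1/L2 = -/H/- → run H
t=10: L0/L1/L2 = -/H/- → run H
t=11: (idle)
t=12: (idle)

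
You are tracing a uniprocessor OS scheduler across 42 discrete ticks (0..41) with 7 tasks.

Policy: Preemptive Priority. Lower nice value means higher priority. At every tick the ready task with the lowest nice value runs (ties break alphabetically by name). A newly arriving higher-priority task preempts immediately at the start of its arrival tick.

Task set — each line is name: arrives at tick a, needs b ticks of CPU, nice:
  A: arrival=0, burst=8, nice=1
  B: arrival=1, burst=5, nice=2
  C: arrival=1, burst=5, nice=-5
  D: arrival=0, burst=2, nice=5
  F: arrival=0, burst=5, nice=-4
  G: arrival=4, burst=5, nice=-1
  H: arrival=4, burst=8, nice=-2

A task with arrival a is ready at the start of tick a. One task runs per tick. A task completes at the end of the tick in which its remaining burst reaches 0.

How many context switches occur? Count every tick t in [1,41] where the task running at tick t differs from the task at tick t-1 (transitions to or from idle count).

context switches = 8

t=0: ready={A,D,F} → run F
t=1: ready={A,B,C,D,F} → run C
t=2: ready={A,B,C,D,F} → run C
t=3: ready={A,B,C,D,F} → run C
t=4: ready={A,B,C,D,F,G,H} → run C
t=5: ready={A,B,C,D,F,G,H} → run C
t=6: ready={A,B,D,F,G,H} → run F
t=7: ready={A,B,D,F,G,H} → run F
t=8: ready={A,B,D,F,G,H} → run F
t=9: ready={A,B,D,F,G,H} → run F
t=10: ready={A,B,D,G,H} → run H
t=11: ready={A,B,D,G,H} → run H
t=12: ready={A,B,D,G,H} → run H
t=13: ready={A,B,D,G,H} → run H
t=14: ready={A,B,D,G,H} → run H
t=15: ready={A,B,D,G,H} → run H
t=16: ready={A,B,D,G,H} → run H
t=17: ready={A,B,D,G,H} → run H
t=18: ready={A,B,D,G} → run G
t=19: ready={A,B,D,G} → run G
t=20: ready={A,B,D,G} → run G
t=21: ready={A,B,D,G} → run G
t=22: ready={A,B,D,G} → run G
t=23: ready={A,B,D} → run A
t=24: ready={A,B,D} → run A
t=25: ready={A,B,D} → run A
t=26: ready={A,B,D} → run A
t=27: ready={A,B,D} → run A
t=28: ready={A,B,D} → run A
t=29: ready={A,B,D} → run A
t=30: ready={A,B,D} → run A
t=31: ready={B,D} → run B
t=32: ready={B,D} → run B
t=33: ready={B,D} → run B
t=34: ready={B,D} → run B
t=35: ready={B,D} → run B
t=36: ready={D} → run D
t=37: ready={D} → run D
t=38: (idle)
t=39: (idle)
t=40: (idle)
t=41: (idle)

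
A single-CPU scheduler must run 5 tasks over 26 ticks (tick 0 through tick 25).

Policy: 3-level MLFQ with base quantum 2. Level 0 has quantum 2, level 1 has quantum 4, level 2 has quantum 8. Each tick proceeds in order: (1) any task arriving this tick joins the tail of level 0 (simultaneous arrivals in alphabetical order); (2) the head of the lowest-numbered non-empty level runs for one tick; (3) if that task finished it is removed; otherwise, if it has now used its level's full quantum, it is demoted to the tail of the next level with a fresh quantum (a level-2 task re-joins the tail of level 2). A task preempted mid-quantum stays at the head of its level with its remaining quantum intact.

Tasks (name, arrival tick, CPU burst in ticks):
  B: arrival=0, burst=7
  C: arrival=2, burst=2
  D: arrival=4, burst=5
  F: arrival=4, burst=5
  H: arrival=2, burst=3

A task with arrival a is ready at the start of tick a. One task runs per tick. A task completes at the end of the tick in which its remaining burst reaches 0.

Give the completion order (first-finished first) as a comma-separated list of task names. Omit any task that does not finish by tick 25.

completion order = C, H, D, F, B

t=0: L0/L1/L2 = B/-/- → run B
t=1: L0/L1/L2 = B/-/- → run B
t=2: L0/L1/L2 = CH/B/- → run C
t=3: L0/L1/L2 = CH/B/- → run C
t=4: L0/L1/L2 = HDF/B/- → run H
t=5: L0/L1/L2 = HDF/B/- → run H
t=6: L0/L1/L2 = DF/BH/- → run D
t=7: L0/L1/L2 = DF/BH/- → run D
t=8: L0/L1/L2 = F/BHD/- → run F
t=9: L0/L1/L2 = F/BHD/- → run F
t=10: L0/L1/L2 = -/BHDF/- → run B
t=11: L0/L1/L2 = -/BHDF/- → run B
t=12: L0/L1/L2 = -/BHDF/- → run B
t=13: L0/L1/L2 = -/BHDF/- → run B
t=14: L0/L1/L2 = -/HDF/B → run H
t=15: L0/L1/L2 = -/DF/B → run D
t=16: L0/L1/L2 = -/DF/B → run D
t=17: L0/L1/L2 = -/DF/B → run D
t=18: L0/L1/L2 = -/F/B → run F
t=19: L0/L1/L2 = -/F/B → run F
t=20: L0/L1/L2 = -/F/B → run F
t=21: L0/L1/L2 = -/-/B → run B
t=22: (idle)
t=23: (idle)
t=24: (idle)
t=25: (idle)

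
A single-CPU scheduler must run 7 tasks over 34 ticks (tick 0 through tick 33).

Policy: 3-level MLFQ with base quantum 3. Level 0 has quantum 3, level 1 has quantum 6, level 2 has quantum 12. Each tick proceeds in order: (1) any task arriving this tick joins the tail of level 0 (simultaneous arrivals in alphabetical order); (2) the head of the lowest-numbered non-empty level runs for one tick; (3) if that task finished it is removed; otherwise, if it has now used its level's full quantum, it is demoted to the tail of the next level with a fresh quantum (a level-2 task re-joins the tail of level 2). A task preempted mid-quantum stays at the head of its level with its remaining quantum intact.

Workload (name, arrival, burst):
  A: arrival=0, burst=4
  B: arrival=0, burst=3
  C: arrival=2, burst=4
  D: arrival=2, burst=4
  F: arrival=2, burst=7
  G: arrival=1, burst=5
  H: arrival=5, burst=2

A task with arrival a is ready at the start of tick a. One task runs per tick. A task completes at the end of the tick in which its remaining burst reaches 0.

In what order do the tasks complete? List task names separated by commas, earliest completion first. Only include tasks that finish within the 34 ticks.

completion order = B, H, A, G, C, D, F

t=0: L0/L1/L2 = AB/-/- → run A
t=1: L0/L1/L2 = ABG/-/- → run A
t=2: L0/L1/L2 = ABGCDF/-/- → run A
t=3: L0/L1/L2 = BGCDF/A/- → run B
t=4: L0/L1/L2 = BGCDF/A/- → run B
t=5: L0/L1/L2 = BGCDFH/A/- → run B
t=6: L0/L1/L2 = GCDFH/A/- → run G
t=7: L0/L1/L2 = GCDFH/A/- → run G
t=8: L0/L1/L2 = GCDFH/A/- → run G
t=9: L0/L1/L2 = CDFH/AG/- → run C
t=10: L0/L1/L2 = CDFH/AG/- → run C
t=11: L0/L1/L2 = CDFH/AG/- → run C
t=12: L0/L1/L2 = DFH/AGC/- → run D
t=13: L0/L1/L2 = DFH/AGC/- → run D
t=14: L0/L1/L2 = DFH/AGC/- → run D
t=15: L0/L1/L2 = FH/AGCD/- → run F
t=16: L0/L1/L2 = FH/AGCD/- → run F
t=17: L0/L1/L2 = FH/AGCD/- → run F
t=18: L0/L1/L2 = H/AGCDF/- → run H
t=19: L0/L1/L2 = H/AGCDF/- → run H
t=20: L0/L1/L2 = -/AGCDF/- → run A
t=21: L0/L1/L2 = -/GCDF/- → run G
t=22: L0/L1/L2 = -/GCDF/- → run G
t=23: L0/L1/L2 = -/CDF/- → run C
t=24: L0/L1/L2 = -/DF/- → run D
t=25: L0/L1/L2 = -/F/- → run F
t=26: L0/L1/L2 = -/F/- → run F
t=27: L0/L1/L2 = -/F/- → run F
t=28: L0/L1/L2 = -/F/- → run F
t=29: (idle)
t=30: (idle)
t=31: (idle)
t=32: (idle)
t=33: (idle)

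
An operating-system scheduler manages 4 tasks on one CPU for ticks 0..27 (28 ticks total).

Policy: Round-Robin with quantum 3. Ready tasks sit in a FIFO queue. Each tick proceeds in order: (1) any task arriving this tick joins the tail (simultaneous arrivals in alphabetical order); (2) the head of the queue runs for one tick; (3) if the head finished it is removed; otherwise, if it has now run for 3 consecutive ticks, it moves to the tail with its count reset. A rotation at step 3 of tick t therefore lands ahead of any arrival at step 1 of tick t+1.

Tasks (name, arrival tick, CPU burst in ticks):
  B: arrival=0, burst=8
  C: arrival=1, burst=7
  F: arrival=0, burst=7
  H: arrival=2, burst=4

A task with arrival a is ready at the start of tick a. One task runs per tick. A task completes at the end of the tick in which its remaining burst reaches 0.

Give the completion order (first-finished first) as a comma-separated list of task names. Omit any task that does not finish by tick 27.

completion order = H, B, F, C

t=0: queue=[B,F] q_used=0 → run B
t=1: queue=[B,F,C] q_used=1 → run B
t=2: queue=[B,F,C,H] q_used=2 → run B
t=3: queue=[F,C,H,B] q_used=0 → run F
t=4: queue=[F,C,H,B] q_used=1 → run F
t=5: queue=[F,C,H,B] q_used=2 → run F
t=6: queue=[C,H,B,F] q_used=0 → run C
t=7: queue=[C,H,B,F] q_used=1 → run C
t=8: queue=[C,H,B,F] q_used=2 → run C
t=9: queue=[H,B,F,C] q_used=0 → run H
t=10: queue=[H,B,F,C] q_used=1 → run H
t=11: queue=[H,B,F,C] q_used=2 → run H
t=12: queue=[B,F,C,H] q_used=0 → run B
t=13: queue=[B,F,C,H] q_used=1 → run B
t=14: queue=[B,F,C,H] q_used=2 → run B
t=15: queue=[F,C,H,B] q_used=0 → run F
t=16: queue=[F,C,H,B] q_used=1 → run F
t=17: queue=[F,C,H,B] q_used=2 → run F
t=18: queue=[C,H,B,F] q_used=0 → run C
t=19: queue=[C,H,B,F] q_used=1 → run C
t=20: queue=[C,H,B,F] q_used=2 → run C
t=21: queue=[H,B,F,C] q_used=0 → run H
t=22: queue=[B,F,C] q_used=0 → run B
t=23: queue=[B,F,C] q_used=1 → run B
t=24: queue=[F,C] q_used=0 → run F
t=25: queue=[C] q_used=0 → run C
t=26: (idle)
t=27: (idle)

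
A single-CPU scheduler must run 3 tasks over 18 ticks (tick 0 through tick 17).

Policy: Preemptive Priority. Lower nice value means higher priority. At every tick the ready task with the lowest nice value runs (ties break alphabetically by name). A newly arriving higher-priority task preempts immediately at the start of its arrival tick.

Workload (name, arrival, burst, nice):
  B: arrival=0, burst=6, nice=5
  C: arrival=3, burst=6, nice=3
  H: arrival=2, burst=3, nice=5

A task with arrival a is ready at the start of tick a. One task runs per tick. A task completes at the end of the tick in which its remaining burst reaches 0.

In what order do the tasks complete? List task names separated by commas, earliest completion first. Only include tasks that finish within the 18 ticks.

t=0: ready={B} → run B
t=1: ready={B} → run B
t=2: ready={B,H} → run B
t=3: ready={B,C,H} → run C
t=4: ready={B,C,H} → run C
t=5: ready={B,C,H} → run C
t=6: ready={B,C,H} → run C
t=7: ready={B,C,H} → run C
t=8: ready={B,C,H} → run C
t=9: ready={B,H} → run B
t=10: ready={B,H} → run B
t=11: ready={B,H} → run B
t=12: ready={H} → run H
t=13: ready={H} → run H
t=14: ready={H} → run H
t=15: (idle)
t=16: (idle)
t=17: (idle)

completion order = C, B, H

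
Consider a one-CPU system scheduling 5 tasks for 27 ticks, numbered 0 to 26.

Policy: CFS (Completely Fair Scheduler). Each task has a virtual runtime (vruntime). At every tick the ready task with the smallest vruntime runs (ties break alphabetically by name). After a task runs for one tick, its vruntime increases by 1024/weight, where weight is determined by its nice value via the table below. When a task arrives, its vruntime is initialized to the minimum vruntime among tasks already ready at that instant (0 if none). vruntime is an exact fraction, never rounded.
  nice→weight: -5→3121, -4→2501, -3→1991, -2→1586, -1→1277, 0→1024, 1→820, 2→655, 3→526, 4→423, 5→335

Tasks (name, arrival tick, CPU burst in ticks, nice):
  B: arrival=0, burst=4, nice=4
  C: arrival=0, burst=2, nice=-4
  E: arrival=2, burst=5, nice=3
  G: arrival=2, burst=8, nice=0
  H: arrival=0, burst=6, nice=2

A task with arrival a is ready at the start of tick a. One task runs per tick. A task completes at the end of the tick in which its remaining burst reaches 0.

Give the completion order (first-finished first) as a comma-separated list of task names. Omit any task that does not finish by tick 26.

completion order = C, G, B, E, H

t=0: vr[B=0 C=0 H=0] → run B
t=1: vr[B=1024/423 C=0 H=0] → run C
t=2: vr[B=1024/423 C=1024/2501 E=0 G=0 H=0] → run E
t=3: vr[B=1024/423 C=1024/2501 E=512/263 G=0 H=0] → run G
t=4: vr[B=1024/423 C=1024/2501 E=512/263 G=1 H=0] → run H
t=5: vr[B=1024/423 C=1024/2501 E=512/263 G=1 H=1024/655] → run C
t=6: vr[B=1024/423 E=512/263 G=1 H=1024/655] → run G
t=7: vr[B=1024/423 E=512/263 G=2 H=1024/655] → run H
t=8: vr[B=1024/423 E=512/263 G=2 H=2048/655] → run E
t=9: vr[B=1024/423 E=1024/263 G=2 H=2048/655] → run G
t=10: vr[B=1024/423 E=1024/263 G=3 H=2048/655] → run B
t=11: vr[B=2048/423 E=1024/263 G=3 H=2048/655] → run G
t=12: vr[B=2048/423 E=1024/263 G=4 H=2048/655] → run H
t=13: vr[B=2048/423 E=1024/263 G=4 H=3072/655] → run E
t=14: vr[B=2048/423 E=1536/263 G=4 H=3072/655] → run G
t=15: vr[B=2048/423 E=1536/263 G=5 H=3072/655] → run H
t=16: vr[B=2048/423 E=1536/263 G=5 H=4096/655] → run B
t=17: vr[B=1024/141 E=1536/263 G=5 H=4096/655] → run G
t=18: vr[B=1024/141 E=1536/263 G=6 H=4096/655] → run E
t=19: vr[B=1024/141 E=2048/263 G=6 H=4096/655] → run G
t=20: vr[B=1024/141 E=2048/263 G=7 H=4096/655] → run H
t=21: vr[B=1024/141 E=2048/263 G=7 H=1024/131] → run G
t=22: vr[B=1024/141 E=2048/263 H=1024/131] → run B
t=23: vr[E=2048/263 H=1024/131] → run E
t=24: vr[H=1024/131] → run H
t=25: (idle)
t=26: (idle)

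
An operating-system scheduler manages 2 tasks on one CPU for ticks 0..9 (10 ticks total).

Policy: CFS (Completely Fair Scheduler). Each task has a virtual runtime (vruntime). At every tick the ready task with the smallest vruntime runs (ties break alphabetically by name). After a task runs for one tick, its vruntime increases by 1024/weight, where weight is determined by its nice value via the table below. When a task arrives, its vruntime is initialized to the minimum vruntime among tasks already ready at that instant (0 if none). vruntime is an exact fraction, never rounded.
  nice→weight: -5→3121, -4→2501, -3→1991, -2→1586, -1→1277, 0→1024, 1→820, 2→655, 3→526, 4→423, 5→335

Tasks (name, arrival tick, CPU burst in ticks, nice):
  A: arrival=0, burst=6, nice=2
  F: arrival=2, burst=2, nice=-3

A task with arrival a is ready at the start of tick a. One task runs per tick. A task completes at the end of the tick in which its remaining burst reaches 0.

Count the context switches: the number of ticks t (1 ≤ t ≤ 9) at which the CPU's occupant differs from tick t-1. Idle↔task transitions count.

context switches = 3

t=0: vr[A=0] → run A
t=1: vr[A=1024/655] → run A
t=2: vr[A=2048/655 F=2048/655] → run A
t=3: vr[A=3072/655 F=2048/655] → run F
t=4: vr[A=3072/655 F=4748288/1304105] → run F
t=5: vr[A=3072/655] → run A
t=6: vr[A=4096/655] → run A
t=7: vr[A=1024/131] → run A
t=8: (idle)
t=9: (idle)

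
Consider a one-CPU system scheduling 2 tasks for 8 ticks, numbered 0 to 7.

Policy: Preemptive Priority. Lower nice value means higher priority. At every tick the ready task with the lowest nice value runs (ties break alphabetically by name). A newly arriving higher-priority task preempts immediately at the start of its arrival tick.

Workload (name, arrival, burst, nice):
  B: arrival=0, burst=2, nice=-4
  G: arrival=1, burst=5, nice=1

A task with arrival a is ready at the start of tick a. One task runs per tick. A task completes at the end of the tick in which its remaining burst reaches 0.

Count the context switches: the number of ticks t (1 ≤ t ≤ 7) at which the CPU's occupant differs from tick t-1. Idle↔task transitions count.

t=0: ready={B} → run B
t=1: ready={B,G} → run B
t=2: ready={G} → run G
t=3: ready={G} → run G
t=4: ready={G} → run G
t=5: ready={G} → run G
t=6: ready={G} → run G
t=7: (idle)

context switches = 2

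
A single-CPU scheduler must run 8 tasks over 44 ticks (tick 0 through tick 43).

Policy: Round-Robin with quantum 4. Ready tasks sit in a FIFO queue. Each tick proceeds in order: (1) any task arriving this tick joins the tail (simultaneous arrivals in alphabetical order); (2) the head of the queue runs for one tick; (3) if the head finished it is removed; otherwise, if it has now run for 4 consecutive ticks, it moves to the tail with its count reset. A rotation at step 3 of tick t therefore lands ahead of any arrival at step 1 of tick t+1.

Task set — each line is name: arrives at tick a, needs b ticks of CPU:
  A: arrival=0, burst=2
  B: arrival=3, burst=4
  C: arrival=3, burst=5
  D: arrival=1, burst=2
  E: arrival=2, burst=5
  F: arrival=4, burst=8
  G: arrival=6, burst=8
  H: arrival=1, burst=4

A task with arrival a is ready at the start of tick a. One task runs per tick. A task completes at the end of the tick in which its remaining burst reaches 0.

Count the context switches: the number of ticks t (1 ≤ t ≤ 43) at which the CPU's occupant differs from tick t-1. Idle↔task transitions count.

context switches = 12

t=0: queue=[A] q_used=0 → run A
t=1: queue=[A,D,H] q_used=1 → run A
t=2: queue=[D,H,E] q_used=0 → run D
t=3: queue=[D,H,E,B,C] q_used=1 → run D
t=4: queue=[H,E,B,C,F] q_used=0 → run H
t=5: queue=[H,E,B,C,F] q_used=1 → run H
t=6: queue=[H,E,B,C,F,G] q_used=2 → run H
t=7: queue=[H,E,B,C,F,G] q_used=3 → run H
t=8: queue=[E,B,C,F,G] q_used=0 → run E
t=9: queue=[E,B,C,F,G] q_used=1 → run E
t=10: queue=[E,B,C,F,G] q_used=2 → run E
t=11: queue=[E,B,C,F,G] q_used=3 → run E
t=12: queue=[B,C,F,G,E] q_used=0 → run B
t=13: queue=[B,C,F,G,E] q_used=1 → run B
t=14: queue=[B,C,F,G,E] q_used=2 → run B
t=15: queue=[B,C,F,G,E] q_used=3 → run B
t=16: queue=[C,F,G,E] q_used=0 → run C
t=17: queue=[C,F,G,E] q_used=1 → run C
t=18: queue=[C,F,G,E] q_used=2 → run C
t=19: queue=[C,F,G,E] q_used=3 → run C
t=20: queue=[F,G,E,C] q_used=0 → run F
t=21: queue=[F,G,E,C] q_used=1 → run F
t=22: queue=[F,G,E,C] q_used=2 → run F
t=23: queue=[F,G,E,C] q_used=3 → run F
t=24: queue=[G,E,C,F] q_used=0 → run G
t=25: queue=[G,E,C,F] q_used=1 → run G
t=26: queue=[G,E,C,F] q_used=2 → run G
t=27: queue=[G,E,C,F] q_used=3 → run G
t=28: queue=[E,C,F,G] q_used=0 → run E
t=29: queue=[C,F,G] q_used=0 → run C
t=30: queue=[F,G] q_used=0 → run F
t=31: queue=[F,G] q_used=1 → run F
t=32: queue=[F,G] q_used=2 → run F
t=33: queue=[F,G] q_used=3 → run F
t=34: queue=[G] q_used=0 → run G
t=35: queue=[G] q_used=1 → run G
t=36: queue=[G] q_used=2 → run G
t=37: queue=[G] q_used=3 → run G
t=38: (idle)
t=39: (idle)
t=40: (idle)
t=41: (idle)
t=42: (idle)
t=43: (idle)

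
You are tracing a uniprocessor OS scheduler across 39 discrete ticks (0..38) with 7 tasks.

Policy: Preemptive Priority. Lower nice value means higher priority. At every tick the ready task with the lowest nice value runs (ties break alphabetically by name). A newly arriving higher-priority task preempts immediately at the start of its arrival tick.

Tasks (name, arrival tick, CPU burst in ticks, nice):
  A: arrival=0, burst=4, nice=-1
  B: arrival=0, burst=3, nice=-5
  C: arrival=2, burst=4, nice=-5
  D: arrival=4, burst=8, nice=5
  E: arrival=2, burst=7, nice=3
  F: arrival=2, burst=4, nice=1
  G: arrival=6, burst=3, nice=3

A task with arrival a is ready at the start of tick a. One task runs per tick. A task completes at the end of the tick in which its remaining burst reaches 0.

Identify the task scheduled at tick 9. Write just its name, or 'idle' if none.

t=0: ready={A,B} → run B
t=1: ready={A,B} → run B
t=2: ready={A,B,C,E,F} → run B
t=3: ready={A,C,E,F} → run C
t=4: ready={A,C,D,E,F} → run C
t=5: ready={A,C,D,E,F} → run C
t=6: ready={A,C,D,E,F,G} → run C
t=7: ready={A,D,E,F,G} → run A
t=8: ready={A,D,E,F,G} → run A
t=9: ready={A,D,E,F,G} → run A
t=10: ready={A,D,E,F,G} → run A
t=11: ready={D,E,F,G} → run F
t=12: ready={D,E,F,G} → run F
t=13: ready={D,E,F,G} → run F
t=14: ready={D,E,F,G} → run F
t=15: ready={D,E,G} → run E
t=16: ready={D,E,G} → run E
t=17: ready={D,E,G} → run E
t=18: ready={D,E,G} → run E
t=19: ready={D,E,G} → run E
t=20: ready={D,E,G} → run E
t=21: ready={D,E,G} → run E
t=22: ready={D,G} → run G
t=23: ready={D,G} → run G
t=24: ready={D,G} → run G
t=25: ready={D} → run D
t=26: ready={D} → run D
t=27: ready={D} → run D
t=28: ready={D} → run D
t=29: ready={D} → run D
t=30: ready={D} → run D
t=31: ready={D} → run D
t=32: ready={D} → run D
t=33: (idle)
t=34: (idle)
t=35: (idle)
t=36: (idle)
t=37: (idle)
t=38: (idle)

running at tick 9 = A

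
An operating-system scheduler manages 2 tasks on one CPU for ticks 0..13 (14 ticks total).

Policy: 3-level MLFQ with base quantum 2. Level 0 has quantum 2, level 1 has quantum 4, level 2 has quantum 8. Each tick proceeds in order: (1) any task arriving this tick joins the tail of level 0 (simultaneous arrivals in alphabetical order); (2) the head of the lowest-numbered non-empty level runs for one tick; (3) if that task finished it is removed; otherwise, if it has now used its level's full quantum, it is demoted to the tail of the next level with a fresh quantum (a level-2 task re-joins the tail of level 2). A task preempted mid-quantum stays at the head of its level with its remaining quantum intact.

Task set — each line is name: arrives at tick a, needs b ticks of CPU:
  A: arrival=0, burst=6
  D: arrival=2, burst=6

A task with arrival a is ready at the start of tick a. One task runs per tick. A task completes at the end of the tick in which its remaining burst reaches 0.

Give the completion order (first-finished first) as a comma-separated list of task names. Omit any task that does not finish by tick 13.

t=0: L0/L1/L2 = A/-/- → run A
t=1: L0/L1/L2 = A/-/- → run A
t=2: L0/L1/L2 = D/A/- → run D
t=3: L0/L1/L2 = D/A/- → run D
t=4: L0/L1/L2 = -/AD/- → run A
t=5: L0/L1/L2 = -/AD/- → run A
t=6: L0/L1/L2 = -/AD/- → run A
t=7: L0/L1/L2 = -/AD/- → run A
t=8: L0/L1/L2 = -/D/- → run D
t=9: L0/L1/L2 = -/D/- → run D
t=10: L0/L1/L2 = -/D/- → run D
t=11: L0/L1/L2 = -/D/- → run D
t=12: (idle)
t=13: (idle)

completion order = A, D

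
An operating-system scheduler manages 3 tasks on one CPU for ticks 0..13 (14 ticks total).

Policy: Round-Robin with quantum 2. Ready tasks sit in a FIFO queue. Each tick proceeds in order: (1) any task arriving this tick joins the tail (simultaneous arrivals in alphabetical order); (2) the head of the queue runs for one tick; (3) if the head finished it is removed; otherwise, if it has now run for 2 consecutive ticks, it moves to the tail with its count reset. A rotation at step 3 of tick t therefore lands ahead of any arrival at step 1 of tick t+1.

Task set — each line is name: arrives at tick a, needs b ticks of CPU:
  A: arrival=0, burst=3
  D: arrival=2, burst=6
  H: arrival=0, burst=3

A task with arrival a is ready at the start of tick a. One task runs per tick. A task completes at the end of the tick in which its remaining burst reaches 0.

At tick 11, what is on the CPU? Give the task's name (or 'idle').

running at tick 11 = D

t=0: queue=[A,H] q_used=0 → run A
t=1: queue=[A,H] q_used=1 → run A
t=2: queue=[H,A,D] q_used=0 → run H
t=3: queue=[H,A,D] q_used=1 → run H
t=4: queue=[A,D,H] q_used=0 → run A
t=5: queue=[D,H] q_used=0 → run D
t=6: queue=[D,H] q_used=1 → run D
t=7: queue=[H,D] q_used=0 → run H
t=8: queue=[D] q_used=0 → run D
t=9: queue=[D] q_used=1 → run D
t=10: queue=[D] q_used=0 → run D
t=11: queue=[D] q_used=1 → run D
t=12: (idle)
t=13: (idle)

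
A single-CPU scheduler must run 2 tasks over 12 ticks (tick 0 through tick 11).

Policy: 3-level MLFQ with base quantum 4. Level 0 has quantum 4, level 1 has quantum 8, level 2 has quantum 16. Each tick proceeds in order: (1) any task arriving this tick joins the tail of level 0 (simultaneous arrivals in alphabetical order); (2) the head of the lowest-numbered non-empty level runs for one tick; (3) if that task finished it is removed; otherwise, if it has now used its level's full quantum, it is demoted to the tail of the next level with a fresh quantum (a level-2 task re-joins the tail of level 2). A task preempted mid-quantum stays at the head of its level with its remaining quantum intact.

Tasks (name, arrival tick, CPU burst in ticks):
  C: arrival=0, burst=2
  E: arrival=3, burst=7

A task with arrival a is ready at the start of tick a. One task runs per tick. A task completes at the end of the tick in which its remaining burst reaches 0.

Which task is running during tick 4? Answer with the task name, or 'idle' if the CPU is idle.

running at tick 4 = E

t=0: L0/L1/L2 = C/-/- → run C
t=1: L0/L1/L2 = C/-/- → run C
t=2: (idle)
t=3: L0/L1/L2 = E/-/- → run E
t=4: L0/L1/L2 = E/-/- → run E
t=5: L0/L1/L2 = E/-/- → run E
t=6: L0/L1/L2 = E/-/- → run E
t=7: L0/L1/L2 = -/E/- → run E
t=8: L0/L1/L2 = -/E/- → run E
t=9: L0/L1/L2 = -/E/- → run E
t=10: (idle)
t=11: (idle)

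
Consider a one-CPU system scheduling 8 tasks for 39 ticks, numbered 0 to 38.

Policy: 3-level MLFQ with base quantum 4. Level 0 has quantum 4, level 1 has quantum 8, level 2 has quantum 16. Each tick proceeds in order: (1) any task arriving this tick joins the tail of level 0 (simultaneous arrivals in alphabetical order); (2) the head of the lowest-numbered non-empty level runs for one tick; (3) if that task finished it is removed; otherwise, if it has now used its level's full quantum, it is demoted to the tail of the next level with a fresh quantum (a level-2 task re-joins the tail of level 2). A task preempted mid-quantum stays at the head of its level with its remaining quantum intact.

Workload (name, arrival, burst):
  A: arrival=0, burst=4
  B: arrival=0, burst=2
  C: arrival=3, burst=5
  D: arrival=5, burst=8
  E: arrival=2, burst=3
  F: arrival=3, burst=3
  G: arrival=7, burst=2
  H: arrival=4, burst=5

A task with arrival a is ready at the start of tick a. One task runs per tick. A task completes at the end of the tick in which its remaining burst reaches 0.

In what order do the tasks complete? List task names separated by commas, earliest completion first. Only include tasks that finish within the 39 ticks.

completion order = A, B, E, F, G, C, H, D

t=0: L0/L1/L2 = AB/-/- → run A
t=1: L0/L1/L2 = AB/-/- → run A
t=2: L0/L1/L2 = ABE/-/- → run A
t=3: L0/L1/L2 = ABECF/-/- → run A
t=4: L0/L1/L2 = BECFH/-/- → run B
t=5: L0/L1/L2 = BECFHD/-/- → run B
t=6: L0/L1/L2 = ECFHD/-/- → run E
t=7: L0/L1/L2 = ECFHDG/-/- → run E
t=8: L0/L1/L2 = ECFHDG/-/- → run E
t=9: L0/L1/L2 = CFHDG/-/- → run C
t=10: L0/L1/L2 = CFHDG/-/- → run C
t=11: L0/L1/L2 = CFHDG/-/- → run C
t=12: L0/L1/L2 = CFHDG/-/- → run C
t=13: L0/L1/L2 = FHDG/C/- → run F
t=14: L0/L1/L2 = FHDG/C/- → run F
t=15: L0/L1/L2 = FHDG/C/- → run F
t=16: L0/L1/L2 = HDG/C/- → run H
t=17: L0/L1/L2 = HDG/C/- → run H
t=18: L0/L1/L2 = HDG/C/- → run H
t=19: L0/L1/L2 = HDG/C/- → run H
t=20: L0/L1/L2 = DG/CH/- → run D
t=21: L0/L1/L2 = DG/CH/- → run D
t=22: L0/L1/L2 = DG/CH/- → run D
t=23: L0/L1/L2 = DG/CH/- → run D
t=24: L0/L1/L2 = G/CHD/- → run G
t=25: L0/L1/L2 = G/CHD/- → run G
t=26: L0/L1/L2 = -/CHD/- → run C
t=27: L0/L1/L2 = -/HD/- → run H
t=28: L0/L1/L2 = -/D/- → run D
t=29: L0/L1/L2 = -/D/- → run D
t=30: L0/L1/L2 = -/D/- → run D
t=31: L0/L1/L2 = -/D/- → run D
t=32: (idle)
t=33: (idle)
t=34: (idle)
t=35: (idle)
t=36: (idle)
t=37: (idle)
t=38: (idle)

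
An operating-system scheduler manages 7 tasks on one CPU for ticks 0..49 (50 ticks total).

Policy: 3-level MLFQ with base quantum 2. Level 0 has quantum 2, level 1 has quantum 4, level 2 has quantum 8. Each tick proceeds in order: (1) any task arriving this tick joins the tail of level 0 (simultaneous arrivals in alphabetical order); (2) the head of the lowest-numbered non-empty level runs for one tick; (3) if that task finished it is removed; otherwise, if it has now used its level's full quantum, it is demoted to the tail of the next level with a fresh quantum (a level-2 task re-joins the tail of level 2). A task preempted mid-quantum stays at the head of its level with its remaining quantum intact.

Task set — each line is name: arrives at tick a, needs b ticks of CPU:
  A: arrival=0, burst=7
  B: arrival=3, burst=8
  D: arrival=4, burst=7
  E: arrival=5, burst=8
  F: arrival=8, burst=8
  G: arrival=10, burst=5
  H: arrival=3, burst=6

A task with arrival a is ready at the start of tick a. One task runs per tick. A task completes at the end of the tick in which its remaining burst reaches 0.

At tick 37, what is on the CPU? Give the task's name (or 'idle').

t=0: L0/L1/L2 = A/-/- → run A
t=1: L0/L1/L2 = A/-/- → run A
t=2: L0/L1/L2 = -/A/- → run A
t=3: L0/L1/L2 = BH/A/- → run B
t=4: L0/L1/L2 = BHD/A/- → run B
t=5: L0/L1/L2 = HDE/AB/- → run H
t=6: L0/L1/L2 = HDE/AB/- → run H
t=7: L0/L1/L2 = DE/ABH/- → run D
t=8: L0/L1/L2 = DEF/ABH/- → run D
t=9: L0/L1/L2 = EF/ABHD/- → run E
t=10: L0/L1/L2 = EFG/ABHD/- → run E
t=11: L0/L1/L2 = FG/ABHDE/- → run F
t=12: L0/L1/L2 = FG/ABHDE/- → run F
t=13: L0/L1/L2 = G/ABHDEF/- → run G
t=14: L0/L1/L2 = G/ABHDEF/- → run G
t=15: L0/L1/L2 = -/ABHDEFG/- → run A
t=16: L0/L1/L2 = -/ABHDEFG/- → run A
t=17: L0/L1/L2 = -/ABHDEFG/- → run A
t=18: L0/L1/L2 = -/BHDEFG/A → run B
t=19: L0/L1/L2 = -/BHDEFG/A → run B
t=20: L0/L1/L2 = -/BHDEFG/A → run B
t=21: L0/L1/L2 = -/BHDEFG/A → run B
t=22: L0/L1/L2 = -/HDEFG/AB → run H
t=23: L0/L1/L2 = -/HDEFG/AB → run H
t=24: L0/L1/L2 = -/HDEFG/AB → run H
t=25: L0/L1/L2 = -/HDEFG/AB → run H
t=26: L0/L1/L2 = -/DEFG/AB → run D
t=27: L0/L1/L2 = -/DEFG/AB → run D
t=28: L0/L1/L2 = -/DEFG/AB → run D
t=29: L0/L1/L2 = -/DEFG/AB → run D
t=30: L0/L1/L2 = -/EFG/ABD → run E
t=31: L0/L1/L2 = -/EFG/ABD → run E
t=32: L0/L1/L2 = -/EFG/ABD → run E
t=33: L0/L1/L2 = -/EFG/ABD → run E
t=34: L0/L1/L2 = -/FG/ABDE → run F
t=35: L0/L1/L2 = -/FG/ABDE → run F
t=36: L0/L1/L2 = -/FG/ABDE → run F
t=37: L0/L1/L2 = -/FG/ABDE → run F
t=38: L0/L1/L2 = -/G/ABDEF → run G
t=39: L0/L1/L2 = -/G/ABDEF → run G
t=40: L0/L1/L2 = -/G/ABDEF → run G
t=41: L0/L1/L2 = -/-/ABDEF → run A
t=42: L0/L1/L2 = -/-/BDEF → run B
t=43: L0/L1/L2 = -/-/BDEF → run B
t=44: L0/L1/L2 = -/-/DEF → run D
t=45: L0/L1/L2 = -/-/EF → run E
t=46: L0/L1/L2 = -/-/EF → run E
t=47: L0/L1/L2 = -/-/F → run F
t=48: L0/L1/L2 = -/-/F → run F
t=49: (idle)

running at tick 37 = F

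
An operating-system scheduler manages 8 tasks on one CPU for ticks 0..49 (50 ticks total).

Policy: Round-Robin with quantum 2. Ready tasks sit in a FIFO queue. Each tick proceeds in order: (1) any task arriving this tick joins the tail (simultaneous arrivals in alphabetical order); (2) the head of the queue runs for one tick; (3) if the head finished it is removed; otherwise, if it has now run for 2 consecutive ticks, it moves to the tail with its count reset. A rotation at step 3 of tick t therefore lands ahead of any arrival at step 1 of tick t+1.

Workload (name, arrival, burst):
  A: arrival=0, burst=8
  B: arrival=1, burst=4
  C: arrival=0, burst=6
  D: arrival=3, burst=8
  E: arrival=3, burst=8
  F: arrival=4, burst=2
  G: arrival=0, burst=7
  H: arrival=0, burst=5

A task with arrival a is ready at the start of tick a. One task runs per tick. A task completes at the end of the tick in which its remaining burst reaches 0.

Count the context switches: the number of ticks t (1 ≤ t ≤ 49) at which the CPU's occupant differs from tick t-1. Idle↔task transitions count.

context switches = 25

t=0: queue=[A,C,G,H] q_used=0 → run A
t=1: queue=[A,C,G,H,B] q_used=1 → run A
t=2: queue=[C,G,H,B,A] q_used=0 → run C
t=3: queue=[C,G,H,B,A,D,E] q_used=1 → run C
t=4: queue=[G,H,B,A,D,E,C,F] q_used=0 → run G
t=5: queue=[G,H,B,A,D,E,C,F] q_used=1 → run G
t=6: queue=[H,B,A,D,E,C,F,G] q_used=0 → run H
t=7: queue=[H,B,A,D,E,C,F,G] q_used=1 → run H
t=8: queue=[B,A,D,E,C,F,G,H] q_used=0 → run B
t=9: queue=[B,A,D,E,C,F,G,H] q_used=1 → run B
t=10: queue=[A,D,E,C,F,G,H,B] q_used=0 → run A
t=11: queue=[A,D,E,C,F,G,H,B] q_used=1 → run A
t=12: queue=[D,E,C,F,G,H,B,A] q_used=0 → run D
t=13: queue=[D,E,C,F,G,H,B,A] q_used=1 → run D
t=14: queue=[E,C,F,G,H,B,A,D] q_used=0 → run E
t=15: queue=[E,C,F,G,H,B,A,D] q_used=1 → run E
t=16: queue=[C,F,G,H,B,A,D,E] q_used=0 → run C
t=17: queue=[C,F,G,H,B,A,D,E] q_used=1 → run C
t=18: queue=[F,G,H,B,A,D,E,C] q_used=0 → run F
t=19: queue=[F,G,H,B,A,D,E,C] q_used=1 → run F
t=20: queue=[G,H,B,A,D,E,C] q_used=0 → run G
t=21: queue=[G,H,B,A,D,E,C] q_used=1 → run G
t=22: queue=[H,B,A,D,E,C,G] q_used=0 → run H
t=23: queue=[H,B,A,D,E,C,G] q_used=1 → run H
t=24: queue=[B,A,D,E,C,G,H] q_used=0 → run B
t=25: queue=[B,A,D,E,C,G,H] q_used=1 → run B
t=26: queue=[A,D,E,C,G,H] q_used=0 → run A
t=27: queue=[A,D,E,C,G,H] q_used=1 → run A
t=28: queue=[D,E,C,G,H,A] q_used=0 → run D
t=29: queue=[D,E,C,G,H,A] q_used=1 → run D
t=30: queue=[E,C,G,H,A,D] q_used=0 → run E
t=31: queue=[E,C,G,H,A,D] q_used=1 → run E
t=32: queue=[C,G,H,A,D,E] q_used=0 → run C
t=33: queue=[C,G,H,A,D,E] q_used=1 → run C
t=34: queue=[G,H,A,D,E] q_used=0 → run G
t=35: queue=[G,H,A,D,E] q_used=1 → run G
t=36: queue=[H,A,D,E,G] q_used=0 → run H
t=37: queue=[A,D,E,G] q_used=0 → run A
t=38: queue=[A,D,E,G] q_used=1 → run A
t=39: queue=[D,E,G] q_used=0 → run D
t=40: queue=[D,E,G] q_used=1 → run D
t=41: queue=[E,G,D] q_used=0 → run E
t=42: queue=[E,G,D] q_used=1 → run E
t=43: queue=[G,D,E] q_used=0 → run G
t=44: queue=[D,E] q_used=0 → run D
t=45: queue=[D,E] q_used=1 → run D
t=46: queue=[E] q_used=0 → run E
t=47: queue=[E] q_used=1 → run E
t=48: (idle)
t=49: (idle)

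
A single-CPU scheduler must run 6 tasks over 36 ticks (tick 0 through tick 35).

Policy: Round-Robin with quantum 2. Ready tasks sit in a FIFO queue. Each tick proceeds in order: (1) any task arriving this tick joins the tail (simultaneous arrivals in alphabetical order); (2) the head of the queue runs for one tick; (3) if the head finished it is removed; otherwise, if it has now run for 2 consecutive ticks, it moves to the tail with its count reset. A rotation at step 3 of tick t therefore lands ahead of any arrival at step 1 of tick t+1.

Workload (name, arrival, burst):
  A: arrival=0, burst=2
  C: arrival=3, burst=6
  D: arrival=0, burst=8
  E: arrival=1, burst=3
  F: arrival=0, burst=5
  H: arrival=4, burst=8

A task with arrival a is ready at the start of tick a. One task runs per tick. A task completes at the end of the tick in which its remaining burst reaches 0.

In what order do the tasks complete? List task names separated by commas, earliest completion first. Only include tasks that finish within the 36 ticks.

t=0: queue=[A,D,F] q_used=0 → run A
t=1: queue=[A,D,F,E] q_used=1 → run A
t=2: queue=[D,F,E] q_used=0 → run D
t=3: queue=[D,F,E,C] q_used=1 → run D
t=4: queue=[F,E,C,D,H] q_used=0 → run F
t=5: queue=[F,E,C,D,H] q_used=1 → run F
t=6: queue=[E,C,D,H,F] q_used=0 → run E
t=7: queue=[E,C,D,H,F] q_used=1 → run E
t=8: queue=[C,D,H,F,E] q_used=0 → run C
t=9: queue=[C,D,H,F,E] q_used=1 → run C
t=10: queue=[D,H,F,E,C] q_used=0 → run D
t=11: queue=[D,H,F,E,C] q_used=1 → run D
t=12: queue=[H,F,E,C,D] q_used=0 → run H
t=13: queue=[H,F,E,C,D] q_used=1 → run H
t=14: queue=[F,E,C,D,H] q_used=0 → run F
t=15: queue=[F,E,C,D,H] q_used=1 → run F
t=16: queue=[E,C,D,H,F] q_used=0 → run E
t=17: queue=[C,D,H,F] q_used=0 → run C
t=18: queue=[C,D,H,F] q_used=1 → run C
t=19: queue=[D,H,F,C] q_used=0 → run D
t=20: queue=[D,H,F,C] q_used=1 → run D
t=21: queue=[H,F,C,D] q_used=0 → run H
t=22: queue=[H,F,C,D] q_used=1 → run H
t=23: queue=[F,C,D,H] q_used=0 → run F
t=24: queue=[C,D,H] q_used=0 → run C
t=25: queue=[C,D,H] q_used=1 → run C
t=26: queue=[D,H] q_used=0 → run D
t=27: queue=[D,H] q_used=1 → run D
t=28: queue=[H] q_used=0 → run H
t=29: queue=[H] q_used=1 → run H
t=30: queue=[H] q_used=0 → run H
t=31: queue=[H] q_used=1 → run H
t=32: (idle)
t=33: (idle)
t=34: (idle)
t=35: (idle)

completion order = A, E, F, C, D, H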